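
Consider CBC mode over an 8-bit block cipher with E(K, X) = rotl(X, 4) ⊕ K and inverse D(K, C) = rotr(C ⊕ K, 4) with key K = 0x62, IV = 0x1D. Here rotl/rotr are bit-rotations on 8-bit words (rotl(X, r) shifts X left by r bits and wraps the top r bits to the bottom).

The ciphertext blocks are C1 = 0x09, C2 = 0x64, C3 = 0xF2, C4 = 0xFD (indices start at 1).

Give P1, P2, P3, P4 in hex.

P1 = 0xAB, P2 = 0x69, P3 = 0x6D, P4 = 0x0B

CBC decryption: P_i = D(K, C_i) ⊕ C_{i−1}, with C_{0} = IV.
P1: D(K, 0x09) = 0xB6; 0xB6 ⊕ 0x1D = 0xAB.
P2: D(K, 0x64) = 0x60; 0x60 ⊕ 0x09 = 0x69.
P3: D(K, 0xF2) = 0x09; 0x09 ⊕ 0x64 = 0x6D.
P4: D(K, 0xFD) = 0xF9; 0xF9 ⊕ 0xF2 = 0x0B.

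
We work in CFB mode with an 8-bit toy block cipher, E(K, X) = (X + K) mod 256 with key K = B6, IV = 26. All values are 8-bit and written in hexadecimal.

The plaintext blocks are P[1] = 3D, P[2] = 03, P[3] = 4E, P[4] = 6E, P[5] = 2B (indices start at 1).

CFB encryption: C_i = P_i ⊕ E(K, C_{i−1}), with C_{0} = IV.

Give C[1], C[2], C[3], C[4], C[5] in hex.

C[1]: E(K, 26) = DC; 3D ⊕ DC = E1.
C[2]: E(K, E1) = 97; 03 ⊕ 97 = 94.
C[3]: E(K, 94) = 4A; 4E ⊕ 4A = 04.
C[4]: E(K, 04) = BA; 6E ⊕ BA = D4.
C[5]: E(K, D4) = 8A; 2B ⊕ 8A = A1.

C[1] = E1, C[2] = 94, C[3] = 04, C[4] = D4, C[5] = A1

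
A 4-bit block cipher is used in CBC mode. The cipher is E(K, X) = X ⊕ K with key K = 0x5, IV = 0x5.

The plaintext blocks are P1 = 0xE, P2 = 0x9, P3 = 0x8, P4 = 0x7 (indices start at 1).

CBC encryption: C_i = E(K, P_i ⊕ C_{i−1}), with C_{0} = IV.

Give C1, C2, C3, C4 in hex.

C1 = 0xE, C2 = 0x2, C3 = 0xF, C4 = 0xD

C1: P1 ⊕ 0x5 = 0xB; E(K, 0xB) = 0xE.
C2: P2 ⊕ 0xE = 0x7; E(K, 0x7) = 0x2.
C3: P3 ⊕ 0x2 = 0xA; E(K, 0xA) = 0xF.
C4: P4 ⊕ 0xF = 0x8; E(K, 0x8) = 0xD.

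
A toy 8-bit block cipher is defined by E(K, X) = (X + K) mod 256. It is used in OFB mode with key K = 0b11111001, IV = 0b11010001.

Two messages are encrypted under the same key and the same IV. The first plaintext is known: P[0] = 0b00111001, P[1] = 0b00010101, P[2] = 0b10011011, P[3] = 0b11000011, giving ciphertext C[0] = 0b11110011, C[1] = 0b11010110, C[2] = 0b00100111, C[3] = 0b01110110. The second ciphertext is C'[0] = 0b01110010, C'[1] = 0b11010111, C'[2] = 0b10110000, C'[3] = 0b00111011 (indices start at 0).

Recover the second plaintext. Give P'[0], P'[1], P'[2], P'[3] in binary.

In OFB with a reused IV, both messages share the same keystream S_i, so C_i ⊕ C'_i = P_i ⊕ P'_i and thus P'_i = P_i ⊕ C_i ⊕ C'_i.
P'[0]: 0b00111001 ⊕ 0b11110011 ⊕ 0b01110010 = 0b10111000.
P'[1]: 0b00010101 ⊕ 0b11010110 ⊕ 0b11010111 = 0b00010100.
P'[2]: 0b10011011 ⊕ 0b00100111 ⊕ 0b10110000 = 0b00001100.
P'[3]: 0b11000011 ⊕ 0b01110110 ⊕ 0b00111011 = 0b10001110.

P'[0] = 0b10111000, P'[1] = 0b00010100, P'[2] = 0b00001100, P'[3] = 0b10001110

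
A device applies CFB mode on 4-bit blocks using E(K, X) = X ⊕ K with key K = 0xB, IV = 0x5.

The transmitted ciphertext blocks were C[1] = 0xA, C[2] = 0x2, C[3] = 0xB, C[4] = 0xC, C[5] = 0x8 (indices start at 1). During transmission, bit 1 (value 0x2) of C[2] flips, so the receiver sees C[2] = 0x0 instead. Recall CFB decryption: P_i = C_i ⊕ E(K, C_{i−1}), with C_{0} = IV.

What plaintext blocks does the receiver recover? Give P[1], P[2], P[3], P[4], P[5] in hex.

P[1] = 0x4, P[2] = 0x1, P[3] = 0x0, P[4] = 0xC, P[5] = 0xF

Only C[2] changed, to 0x0. In CFB, a change in C_i flips the same bit in P_i and garbles P_{i+1}. Decrypting the received ciphertext:
P[1]: E(K, 0x5) = 0xE; 0xA ⊕ 0xE = 0x4.
P[2]: E(K, 0xA) = 0x1; 0x0 ⊕ 0x1 = 0x1.
P[3]: E(K, 0x0) = 0xB; 0xB ⊕ 0xB = 0x0.
P[4]: E(K, 0xB) = 0x0; 0xC ⊕ 0x0 = 0xC.
P[5]: E(K, 0xC) = 0x7; 0x8 ⊕ 0x7 = 0xF.
Blocks that differ from the original plaintext: P[2], P[3].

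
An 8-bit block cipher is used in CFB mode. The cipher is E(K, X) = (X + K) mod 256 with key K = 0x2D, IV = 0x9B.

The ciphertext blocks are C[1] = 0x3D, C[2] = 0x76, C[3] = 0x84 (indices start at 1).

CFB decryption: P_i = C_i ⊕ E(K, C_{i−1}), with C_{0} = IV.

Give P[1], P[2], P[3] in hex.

P[1] = 0xF5, P[2] = 0x1C, P[3] = 0x27

P[1]: E(K, 0x9B) = 0xC8; 0x3D ⊕ 0xC8 = 0xF5.
P[2]: E(K, 0x3D) = 0x6A; 0x76 ⊕ 0x6A = 0x1C.
P[3]: E(K, 0x76) = 0xA3; 0x84 ⊕ 0xA3 = 0x27.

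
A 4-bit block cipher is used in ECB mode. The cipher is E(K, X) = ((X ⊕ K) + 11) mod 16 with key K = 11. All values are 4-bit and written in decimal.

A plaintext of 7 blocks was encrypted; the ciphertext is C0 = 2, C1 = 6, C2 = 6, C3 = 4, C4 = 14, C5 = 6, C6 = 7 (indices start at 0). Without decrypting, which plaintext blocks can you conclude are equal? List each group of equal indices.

ECB encrypts each block independently with the same key, so equal ciphertext blocks imply equal plaintext blocks.
C1 = C2 = C5 = 6, so P1 = P2 = P5.

P1 = P2 = P5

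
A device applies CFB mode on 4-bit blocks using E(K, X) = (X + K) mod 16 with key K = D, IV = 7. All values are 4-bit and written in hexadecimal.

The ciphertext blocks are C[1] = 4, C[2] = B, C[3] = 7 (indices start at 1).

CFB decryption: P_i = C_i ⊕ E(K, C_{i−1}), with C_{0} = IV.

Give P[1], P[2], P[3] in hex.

P[1] = 0, P[2] = A, P[3] = F

P[1]: E(K, 7) = 4; 4 ⊕ 4 = 0.
P[2]: E(K, 4) = 1; B ⊕ 1 = A.
P[3]: E(K, B) = 8; 7 ⊕ 8 = F.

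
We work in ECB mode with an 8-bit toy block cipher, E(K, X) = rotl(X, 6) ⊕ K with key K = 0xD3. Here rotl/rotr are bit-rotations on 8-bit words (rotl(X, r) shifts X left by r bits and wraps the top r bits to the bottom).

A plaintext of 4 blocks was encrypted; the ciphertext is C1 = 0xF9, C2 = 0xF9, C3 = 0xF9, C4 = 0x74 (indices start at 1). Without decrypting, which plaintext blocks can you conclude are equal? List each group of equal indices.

P1 = P2 = P3

ECB encrypts each block independently with the same key, so equal ciphertext blocks imply equal plaintext blocks.
C1 = C2 = C3 = 0xF9, so P1 = P2 = P3.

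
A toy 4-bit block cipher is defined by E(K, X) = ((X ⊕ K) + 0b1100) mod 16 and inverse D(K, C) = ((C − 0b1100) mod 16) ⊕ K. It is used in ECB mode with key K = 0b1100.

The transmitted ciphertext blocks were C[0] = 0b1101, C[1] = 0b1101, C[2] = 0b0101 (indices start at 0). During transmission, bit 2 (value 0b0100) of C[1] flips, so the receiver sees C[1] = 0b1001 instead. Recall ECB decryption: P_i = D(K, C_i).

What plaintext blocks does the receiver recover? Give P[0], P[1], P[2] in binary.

P[0] = 0b1101, P[1] = 0b0001, P[2] = 0b0101

Only C[1] changed, to 0b1001. In ECB, a change in C_i affects only P_i. Decrypting the received ciphertext:
P[0]: D(K, 0b1101) = 0b1101.
P[1]: D(K, 0b1001) = 0b0001.
P[2]: D(K, 0b0101) = 0b0101.
Blocks that differ from the original plaintext: P[1].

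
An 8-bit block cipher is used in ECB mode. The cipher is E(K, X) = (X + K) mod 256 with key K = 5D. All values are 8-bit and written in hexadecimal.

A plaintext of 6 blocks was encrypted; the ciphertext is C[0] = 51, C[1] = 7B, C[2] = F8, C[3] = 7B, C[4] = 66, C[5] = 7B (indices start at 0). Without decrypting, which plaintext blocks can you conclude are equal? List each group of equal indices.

P[1] = P[3] = P[5]

ECB encrypts each block independently with the same key, so equal ciphertext blocks imply equal plaintext blocks.
C[1] = C[3] = C[5] = 7B, so P[1] = P[3] = P[5].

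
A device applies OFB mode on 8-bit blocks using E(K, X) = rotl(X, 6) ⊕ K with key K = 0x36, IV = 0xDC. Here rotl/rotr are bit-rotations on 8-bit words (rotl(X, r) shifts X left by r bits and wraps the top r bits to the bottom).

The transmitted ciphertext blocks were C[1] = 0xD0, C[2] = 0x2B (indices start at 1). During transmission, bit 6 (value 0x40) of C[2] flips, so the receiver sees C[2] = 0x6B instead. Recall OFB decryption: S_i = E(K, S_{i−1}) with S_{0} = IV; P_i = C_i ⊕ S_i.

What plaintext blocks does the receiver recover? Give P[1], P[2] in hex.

P[1] = 0xD1, P[2] = 0x1D

Only C[2] changed, to 0x6B. In OFB, a change in C_i flips the same bit in P_i only; the keystream is unaffected. Decrypting the received ciphertext:
P[1]: S = E(K, 0xDC) = 0x01; 0xD0 ⊕ 0x01 = 0xD1.
P[2]: S = E(K, 0x01) = 0x76; 0x6B ⊕ 0x76 = 0x1D.
Blocks that differ from the original plaintext: P[2].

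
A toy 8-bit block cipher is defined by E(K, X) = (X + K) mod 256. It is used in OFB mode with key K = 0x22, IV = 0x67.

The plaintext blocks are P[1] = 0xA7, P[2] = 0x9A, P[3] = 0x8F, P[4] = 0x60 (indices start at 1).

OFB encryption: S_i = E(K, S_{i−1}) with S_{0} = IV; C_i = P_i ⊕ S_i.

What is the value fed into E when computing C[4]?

C[1]: S = E(K, 0x67) = 0x89; 0xA7 ⊕ 0x89 = 0x2E.
C[2]: S = E(K, 0x89) = 0xAB; 0x9A ⊕ 0xAB = 0x31.
C[3]: S = E(K, 0xAB) = 0xCD; 0x8F ⊕ 0xCD = 0x42.
C[4]: S = E(K, 0xCD) = 0xEF; 0x60 ⊕ 0xEF = 0x8F.
So the input to E for block [4] is 0xCD.

0xCD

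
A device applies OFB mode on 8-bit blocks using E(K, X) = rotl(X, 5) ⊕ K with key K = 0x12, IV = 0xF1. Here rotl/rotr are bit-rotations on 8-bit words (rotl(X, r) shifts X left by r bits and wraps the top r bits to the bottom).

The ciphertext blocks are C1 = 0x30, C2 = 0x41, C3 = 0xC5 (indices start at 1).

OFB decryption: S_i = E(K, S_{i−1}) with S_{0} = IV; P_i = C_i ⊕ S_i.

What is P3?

P3 = 0x25

P1: S = E(K, 0xF1) = 0x2C; 0x30 ⊕ 0x2C = 0x1C.
P2: S = E(K, 0x2C) = 0x97; 0x41 ⊕ 0x97 = 0xD6.
P3: S = E(K, 0x97) = 0xE0; 0xC5 ⊕ 0xE0 = 0x25.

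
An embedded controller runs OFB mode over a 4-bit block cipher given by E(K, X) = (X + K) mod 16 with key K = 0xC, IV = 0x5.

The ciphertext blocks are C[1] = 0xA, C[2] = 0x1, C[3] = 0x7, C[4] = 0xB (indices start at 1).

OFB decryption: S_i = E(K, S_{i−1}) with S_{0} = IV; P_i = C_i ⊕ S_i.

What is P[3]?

P[3] = 0xE

P[1]: S = E(K, 0x5) = 0x1; 0xA ⊕ 0x1 = 0xB.
P[2]: S = E(K, 0x1) = 0xD; 0x1 ⊕ 0xD = 0xC.
P[3]: S = E(K, 0xD) = 0x9; 0x7 ⊕ 0x9 = 0xE.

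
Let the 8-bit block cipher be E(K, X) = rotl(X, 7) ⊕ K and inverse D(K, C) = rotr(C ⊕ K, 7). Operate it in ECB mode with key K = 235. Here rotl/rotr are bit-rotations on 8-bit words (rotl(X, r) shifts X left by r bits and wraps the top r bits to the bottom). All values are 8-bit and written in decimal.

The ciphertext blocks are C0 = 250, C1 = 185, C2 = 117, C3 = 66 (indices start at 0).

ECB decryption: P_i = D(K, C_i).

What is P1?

P1: D(K, 185) = 164.

P1 = 164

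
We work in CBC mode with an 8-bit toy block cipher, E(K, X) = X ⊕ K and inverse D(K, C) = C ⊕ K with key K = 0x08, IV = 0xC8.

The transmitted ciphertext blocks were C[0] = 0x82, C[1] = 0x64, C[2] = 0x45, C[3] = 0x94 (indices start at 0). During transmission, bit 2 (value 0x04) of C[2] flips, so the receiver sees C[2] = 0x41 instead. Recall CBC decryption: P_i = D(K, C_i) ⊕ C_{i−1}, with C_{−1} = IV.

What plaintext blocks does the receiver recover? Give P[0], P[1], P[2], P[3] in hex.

Only C[2] changed, to 0x41. In CBC, a change in C_i garbles P_i and flips the same bit in P_{i+1}. Decrypting the received ciphertext:
P[0]: D(K, 0x82) = 0x8A; 0x8A ⊕ 0xC8 = 0x42.
P[1]: D(K, 0x64) = 0x6C; 0x6C ⊕ 0x82 = 0xEE.
P[2]: D(K, 0x41) = 0x49; 0x49 ⊕ 0x64 = 0x2D.
P[3]: D(K, 0x94) = 0x9C; 0x9C ⊕ 0x41 = 0xDD.
Blocks that differ from the original plaintext: P[2], P[3].

P[0] = 0x42, P[1] = 0xEE, P[2] = 0x2D, P[3] = 0xDD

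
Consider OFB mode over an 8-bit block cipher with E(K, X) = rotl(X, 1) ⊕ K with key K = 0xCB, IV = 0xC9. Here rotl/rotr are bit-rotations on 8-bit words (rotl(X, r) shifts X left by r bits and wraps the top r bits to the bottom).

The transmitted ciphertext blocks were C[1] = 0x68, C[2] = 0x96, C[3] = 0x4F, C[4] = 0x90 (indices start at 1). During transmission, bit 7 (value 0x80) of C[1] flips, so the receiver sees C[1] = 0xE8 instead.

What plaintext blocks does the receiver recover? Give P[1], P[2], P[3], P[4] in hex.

OFB decryption: S_i = E(K, S_{i−1}) with S_{0} = IV; P_i = C_i ⊕ S_i.
Only C[1] changed, to 0xE8. In OFB, a change in C_i flips the same bit in P_i only; the keystream is unaffected. Decrypting the received ciphertext:
P[1]: S = E(K, 0xC9) = 0x58; 0xE8 ⊕ 0x58 = 0xB0.
P[2]: S = E(K, 0x58) = 0x7B; 0x96 ⊕ 0x7B = 0xED.
P[3]: S = E(K, 0x7B) = 0x3D; 0x4F ⊕ 0x3D = 0x72.
P[4]: S = E(K, 0x3D) = 0xB1; 0x90 ⊕ 0xB1 = 0x21.
Blocks that differ from the original plaintext: P[1].

P[1] = 0xB0, P[2] = 0xED, P[3] = 0x72, P[4] = 0x21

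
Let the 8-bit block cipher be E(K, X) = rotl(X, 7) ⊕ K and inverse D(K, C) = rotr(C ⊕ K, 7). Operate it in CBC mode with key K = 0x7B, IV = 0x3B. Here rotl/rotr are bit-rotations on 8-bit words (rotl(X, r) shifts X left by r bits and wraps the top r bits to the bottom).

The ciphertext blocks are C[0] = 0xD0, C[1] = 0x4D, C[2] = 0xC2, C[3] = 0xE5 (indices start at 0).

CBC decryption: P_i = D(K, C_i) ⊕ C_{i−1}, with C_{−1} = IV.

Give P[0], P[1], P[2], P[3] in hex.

P[0] = 0x6C, P[1] = 0xBC, P[2] = 0x3E, P[3] = 0xFF

P[0]: D(K, 0xD0) = 0x57; 0x57 ⊕ 0x3B = 0x6C.
P[1]: D(K, 0x4D) = 0x6C; 0x6C ⊕ 0xD0 = 0xBC.
P[2]: D(K, 0xC2) = 0x73; 0x73 ⊕ 0x4D = 0x3E.
P[3]: D(K, 0xE5) = 0x3D; 0x3D ⊕ 0xC2 = 0xFF.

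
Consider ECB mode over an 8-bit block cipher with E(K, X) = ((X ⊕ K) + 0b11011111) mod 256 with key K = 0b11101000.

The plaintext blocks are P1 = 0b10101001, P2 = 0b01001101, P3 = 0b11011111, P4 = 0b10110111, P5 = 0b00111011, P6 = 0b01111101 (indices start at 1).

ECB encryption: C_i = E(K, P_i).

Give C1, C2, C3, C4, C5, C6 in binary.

C1 = 0b00100000, C2 = 0b10000100, C3 = 0b00010110, C4 = 0b00111110, C5 = 0b10110010, C6 = 0b01110100

C1: E(K, 0b10101001) = 0b00100000.
C2: E(K, 0b01001101) = 0b10000100.
C3: E(K, 0b11011111) = 0b00010110.
C4: E(K, 0b10110111) = 0b00111110.
C5: E(K, 0b00111011) = 0b10110010.
C6: E(K, 0b01111101) = 0b01110100.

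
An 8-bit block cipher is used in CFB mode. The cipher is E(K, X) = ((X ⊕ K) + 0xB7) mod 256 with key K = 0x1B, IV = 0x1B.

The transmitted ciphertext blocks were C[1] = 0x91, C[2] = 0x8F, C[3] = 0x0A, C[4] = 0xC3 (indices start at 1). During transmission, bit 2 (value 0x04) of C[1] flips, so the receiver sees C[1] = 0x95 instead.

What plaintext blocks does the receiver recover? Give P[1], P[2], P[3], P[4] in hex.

P[1] = 0x22, P[2] = 0xCA, P[3] = 0x41, P[4] = 0x0B

CFB decryption: P_i = C_i ⊕ E(K, C_{i−1}), with C_{0} = IV.
Only C[1] changed, to 0x95. In CFB, a change in C_i flips the same bit in P_i and garbles P_{i+1}. Decrypting the received ciphertext:
P[1]: E(K, 0x1B) = 0xB7; 0x95 ⊕ 0xB7 = 0x22.
P[2]: E(K, 0x95) = 0x45; 0x8F ⊕ 0x45 = 0xCA.
P[3]: E(K, 0x8F) = 0x4B; 0x0A ⊕ 0x4B = 0x41.
P[4]: E(K, 0x0A) = 0xC8; 0xC3 ⊕ 0xC8 = 0x0B.
Blocks that differ from the original plaintext: P[1], P[2].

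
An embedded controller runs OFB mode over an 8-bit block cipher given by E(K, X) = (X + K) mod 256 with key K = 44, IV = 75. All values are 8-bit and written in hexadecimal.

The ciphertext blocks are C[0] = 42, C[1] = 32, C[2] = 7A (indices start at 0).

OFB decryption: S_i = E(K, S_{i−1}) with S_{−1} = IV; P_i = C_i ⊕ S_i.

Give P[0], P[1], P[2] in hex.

P[0]: S = E(K, 75) = B9; 42 ⊕ B9 = FB.
P[1]: S = E(K, B9) = FD; 32 ⊕ FD = CF.
P[2]: S = E(K, FD) = 41; 7A ⊕ 41 = 3B.

P[0] = FB, P[1] = CF, P[2] = 3B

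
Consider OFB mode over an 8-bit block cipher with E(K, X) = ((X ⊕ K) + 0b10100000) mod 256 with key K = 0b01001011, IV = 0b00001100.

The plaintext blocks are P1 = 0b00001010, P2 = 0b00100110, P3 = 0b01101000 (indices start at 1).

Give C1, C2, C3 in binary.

OFB encryption: S_i = E(K, S_{i−1}) with S_{0} = IV; C_i = P_i ⊕ S_i.
C1: S = E(K, 0b00001100) = 0b11100111; 0b00001010 ⊕ 0b11100111 = 0b11101101.
C2: S = E(K, 0b11100111) = 0b01001100; 0b00100110 ⊕ 0b01001100 = 0b01101010.
C3: S = E(K, 0b01001100) = 0b10100111; 0b01101000 ⊕ 0b10100111 = 0b11001111.

C1 = 0b11101101, C2 = 0b01101010, C3 = 0b11001111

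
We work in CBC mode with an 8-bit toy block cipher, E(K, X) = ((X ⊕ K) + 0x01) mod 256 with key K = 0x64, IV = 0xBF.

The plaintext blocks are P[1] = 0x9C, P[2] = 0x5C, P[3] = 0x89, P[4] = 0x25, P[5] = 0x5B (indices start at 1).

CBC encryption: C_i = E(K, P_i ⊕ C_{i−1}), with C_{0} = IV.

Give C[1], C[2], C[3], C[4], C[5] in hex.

C[1] = 0x48, C[2] = 0x71, C[3] = 0x9D, C[4] = 0xDD, C[5] = 0xE3

C[1]: P[1] ⊕ 0xBF = 0x23; E(K, 0x23) = 0x48.
C[2]: P[2] ⊕ 0x48 = 0x14; E(K, 0x14) = 0x71.
C[3]: P[3] ⊕ 0x71 = 0xF8; E(K, 0xF8) = 0x9D.
C[4]: P[4] ⊕ 0x9D = 0xB8; E(K, 0xB8) = 0xDD.
C[5]: P[5] ⊕ 0xDD = 0x86; E(K, 0x86) = 0xE3.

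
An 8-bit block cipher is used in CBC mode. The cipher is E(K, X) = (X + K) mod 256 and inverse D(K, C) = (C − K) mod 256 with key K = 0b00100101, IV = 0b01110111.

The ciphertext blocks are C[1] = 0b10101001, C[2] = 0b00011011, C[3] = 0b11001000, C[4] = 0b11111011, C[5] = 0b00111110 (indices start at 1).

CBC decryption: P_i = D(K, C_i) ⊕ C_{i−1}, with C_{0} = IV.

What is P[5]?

P[5]: D(K, 0b00111110) = 0b00011001; 0b00011001 ⊕ 0b11111011 = 0b11100010.

P[5] = 0b11100010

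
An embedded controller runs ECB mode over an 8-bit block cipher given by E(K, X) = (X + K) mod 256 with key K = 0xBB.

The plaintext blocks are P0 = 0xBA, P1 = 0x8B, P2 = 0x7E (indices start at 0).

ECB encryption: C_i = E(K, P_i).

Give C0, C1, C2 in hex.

C0 = 0x75, C1 = 0x46, C2 = 0x39

C0: E(K, 0xBA) = 0x75.
C1: E(K, 0x8B) = 0x46.
C2: E(K, 0x7E) = 0x39.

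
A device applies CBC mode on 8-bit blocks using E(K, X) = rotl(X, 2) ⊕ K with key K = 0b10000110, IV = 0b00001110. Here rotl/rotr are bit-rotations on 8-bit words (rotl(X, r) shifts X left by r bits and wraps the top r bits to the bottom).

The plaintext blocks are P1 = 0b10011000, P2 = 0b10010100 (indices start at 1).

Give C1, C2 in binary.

CBC encryption: C_i = E(K, P_i ⊕ C_{i−1}), with C_{0} = IV.
C1: P1 ⊕ 0b00001110 = 0b10010110; E(K, 0b10010110) = 0b11011100.
C2: P2 ⊕ 0b11011100 = 0b01001000; E(K, 0b01001000) = 0b10100111.

C1 = 0b11011100, C2 = 0b10100111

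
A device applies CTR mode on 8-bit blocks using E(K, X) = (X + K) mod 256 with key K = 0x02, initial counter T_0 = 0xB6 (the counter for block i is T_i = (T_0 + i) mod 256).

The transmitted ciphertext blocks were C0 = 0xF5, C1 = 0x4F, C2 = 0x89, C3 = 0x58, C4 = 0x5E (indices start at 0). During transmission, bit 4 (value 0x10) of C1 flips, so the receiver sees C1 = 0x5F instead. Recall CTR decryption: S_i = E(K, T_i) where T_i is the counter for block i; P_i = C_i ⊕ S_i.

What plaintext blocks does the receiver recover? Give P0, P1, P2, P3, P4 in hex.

P0 = 0x4D, P1 = 0xE6, P2 = 0x33, P3 = 0xE3, P4 = 0xE2

Only C1 changed, to 0x5F. In CTR, a change in C_i flips the same bit in P_i only; the keystream is unaffected. Decrypting the received ciphertext:
P0: T = 0xB6, S = E(K, T) = 0xB8; 0xF5 ⊕ 0xB8 = 0x4D.
P1: T = 0xB7, S = E(K, T) = 0xB9; 0x5F ⊕ 0xB9 = 0xE6.
P2: T = 0xB8, S = E(K, T) = 0xBA; 0x89 ⊕ 0xBA = 0x33.
P3: T = 0xB9, S = E(K, T) = 0xBB; 0x58 ⊕ 0xBB = 0xE3.
P4: T = 0xBA, S = E(K, T) = 0xBC; 0x5E ⊕ 0xBC = 0xE2.
Blocks that differ from the original plaintext: P1.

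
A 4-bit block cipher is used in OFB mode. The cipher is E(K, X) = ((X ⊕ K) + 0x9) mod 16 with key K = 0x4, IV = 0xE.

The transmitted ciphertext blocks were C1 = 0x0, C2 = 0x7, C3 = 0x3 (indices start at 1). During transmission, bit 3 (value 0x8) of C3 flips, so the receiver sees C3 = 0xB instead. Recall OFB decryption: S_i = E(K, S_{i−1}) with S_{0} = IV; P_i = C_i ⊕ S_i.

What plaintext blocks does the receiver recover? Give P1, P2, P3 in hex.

P1 = 0x3, P2 = 0x7, P3 = 0x6

Only C3 changed, to 0xB. In OFB, a change in C_i flips the same bit in P_i only; the keystream is unaffected. Decrypting the received ciphertext:
P1: S = E(K, 0xE) = 0x3; 0x0 ⊕ 0x3 = 0x3.
P2: S = E(K, 0x3) = 0x0; 0x7 ⊕ 0x0 = 0x7.
P3: S = E(K, 0x0) = 0xD; 0xB ⊕ 0xD = 0x6.
Blocks that differ from the original plaintext: P3.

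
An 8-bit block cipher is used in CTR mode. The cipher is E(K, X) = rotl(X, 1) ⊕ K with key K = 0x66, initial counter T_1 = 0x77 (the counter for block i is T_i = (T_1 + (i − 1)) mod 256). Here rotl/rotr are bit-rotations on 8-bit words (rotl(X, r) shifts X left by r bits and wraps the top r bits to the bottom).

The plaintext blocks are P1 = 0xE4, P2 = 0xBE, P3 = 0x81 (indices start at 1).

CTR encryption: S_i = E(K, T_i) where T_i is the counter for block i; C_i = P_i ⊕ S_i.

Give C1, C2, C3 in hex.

C1: T = 0x77, S = E(K, T) = 0x88; 0xE4 ⊕ 0x88 = 0x6C.
C2: T = 0x78, S = E(K, T) = 0x96; 0xBE ⊕ 0x96 = 0x28.
C3: T = 0x79, S = E(K, T) = 0x94; 0x81 ⊕ 0x94 = 0x15.

C1 = 0x6C, C2 = 0x28, C3 = 0x15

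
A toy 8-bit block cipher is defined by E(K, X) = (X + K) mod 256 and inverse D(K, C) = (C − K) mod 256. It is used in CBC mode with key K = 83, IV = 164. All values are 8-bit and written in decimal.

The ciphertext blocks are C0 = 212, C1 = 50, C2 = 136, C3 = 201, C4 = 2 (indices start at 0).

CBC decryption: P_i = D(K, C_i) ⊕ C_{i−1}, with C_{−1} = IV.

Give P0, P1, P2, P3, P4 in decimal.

P0 = 37, P1 = 11, P2 = 7, P3 = 254, P4 = 102

P0: D(K, 212) = 129; 129 ⊕ 164 = 37.
P1: D(K, 50) = 223; 223 ⊕ 212 = 11.
P2: D(K, 136) = 53; 53 ⊕ 50 = 7.
P3: D(K, 201) = 118; 118 ⊕ 136 = 254.
P4: D(K, 2) = 175; 175 ⊕ 201 = 102.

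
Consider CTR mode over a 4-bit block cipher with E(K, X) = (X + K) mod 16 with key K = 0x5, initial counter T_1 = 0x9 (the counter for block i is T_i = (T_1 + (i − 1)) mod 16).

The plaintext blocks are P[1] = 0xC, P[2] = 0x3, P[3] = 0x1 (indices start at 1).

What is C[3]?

CTR encryption: S_i = E(K, T_i) where T_i is the counter for block i; C_i = P_i ⊕ S_i.
C[1]: T = 0x9, S = E(K, T) = 0xE; 0xC ⊕ 0xE = 0x2.
C[2]: T = 0xA, S = E(K, T) = 0xF; 0x3 ⊕ 0xF = 0xC.
C[3]: T = 0xB, S = E(K, T) = 0x0; 0x1 ⊕ 0x0 = 0x1.

C[3] = 0x1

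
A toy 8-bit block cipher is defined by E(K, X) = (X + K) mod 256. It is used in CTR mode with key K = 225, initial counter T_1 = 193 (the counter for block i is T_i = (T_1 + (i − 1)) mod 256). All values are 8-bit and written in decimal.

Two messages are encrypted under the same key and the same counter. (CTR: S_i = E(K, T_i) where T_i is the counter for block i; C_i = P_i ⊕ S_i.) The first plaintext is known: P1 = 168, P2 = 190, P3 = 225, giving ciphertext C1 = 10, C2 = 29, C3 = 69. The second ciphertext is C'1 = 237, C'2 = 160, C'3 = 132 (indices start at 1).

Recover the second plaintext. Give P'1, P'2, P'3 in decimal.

P'1 = 79, P'2 = 3, P'3 = 32

In CTR with a reused counter, both messages share the same keystream S_i, so C_i ⊕ C'_i = P_i ⊕ P'_i and thus P'_i = P_i ⊕ C_i ⊕ C'_i.
P'1: 168 ⊕ 10 ⊕ 237 = 79.
P'2: 190 ⊕ 29 ⊕ 160 = 3.
P'3: 225 ⊕ 69 ⊕ 132 = 32.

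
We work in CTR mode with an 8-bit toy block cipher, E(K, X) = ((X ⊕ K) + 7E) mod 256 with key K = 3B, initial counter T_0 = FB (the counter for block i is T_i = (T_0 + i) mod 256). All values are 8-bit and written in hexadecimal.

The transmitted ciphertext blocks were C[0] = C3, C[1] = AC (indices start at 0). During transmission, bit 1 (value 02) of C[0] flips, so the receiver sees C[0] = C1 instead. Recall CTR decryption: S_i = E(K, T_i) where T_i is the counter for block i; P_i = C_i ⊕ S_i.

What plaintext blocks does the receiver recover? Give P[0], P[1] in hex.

P[0] = FF, P[1] = E9

Only C[0] changed, to C1. In CTR, a change in C_i flips the same bit in P_i only; the keystream is unaffected. Decrypting the received ciphertext:
P[0]: T = FB, S = E(K, T) = 3E; C1 ⊕ 3E = FF.
P[1]: T = FC, S = E(K, T) = 45; AC ⊕ 45 = E9.
Blocks that differ from the original plaintext: P[0].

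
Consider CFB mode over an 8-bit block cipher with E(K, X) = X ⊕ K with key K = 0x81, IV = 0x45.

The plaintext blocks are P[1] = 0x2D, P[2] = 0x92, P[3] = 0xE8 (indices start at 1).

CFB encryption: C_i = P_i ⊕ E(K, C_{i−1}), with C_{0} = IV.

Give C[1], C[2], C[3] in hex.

C[1] = 0xE9, C[2] = 0xFA, C[3] = 0x93

C[1]: E(K, 0x45) = 0xC4; 0x2D ⊕ 0xC4 = 0xE9.
C[2]: E(K, 0xE9) = 0x68; 0x92 ⊕ 0x68 = 0xFA.
C[3]: E(K, 0xFA) = 0x7B; 0xE8 ⊕ 0x7B = 0x93.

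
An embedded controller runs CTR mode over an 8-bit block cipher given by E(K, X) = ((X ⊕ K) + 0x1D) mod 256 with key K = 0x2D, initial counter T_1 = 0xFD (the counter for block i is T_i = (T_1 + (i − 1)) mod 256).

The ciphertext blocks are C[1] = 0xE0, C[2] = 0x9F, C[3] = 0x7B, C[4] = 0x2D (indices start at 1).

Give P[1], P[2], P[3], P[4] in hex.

P[1] = 0x0D, P[2] = 0x6F, P[3] = 0x94, P[4] = 0x67

CTR decryption: S_i = E(K, T_i) where T_i is the counter for block i; P_i = C_i ⊕ S_i.
P[1]: T = 0xFD, S = E(K, T) = 0xED; 0xE0 ⊕ 0xED = 0x0D.
P[2]: T = 0xFE, S = E(K, T) = 0xF0; 0x9F ⊕ 0xF0 = 0x6F.
P[3]: T = 0xFF, S = E(K, T) = 0xEF; 0x7B ⊕ 0xEF = 0x94.
P[4]: T = 0x00, S = E(K, T) = 0x4A; 0x2D ⊕ 0x4A = 0x67.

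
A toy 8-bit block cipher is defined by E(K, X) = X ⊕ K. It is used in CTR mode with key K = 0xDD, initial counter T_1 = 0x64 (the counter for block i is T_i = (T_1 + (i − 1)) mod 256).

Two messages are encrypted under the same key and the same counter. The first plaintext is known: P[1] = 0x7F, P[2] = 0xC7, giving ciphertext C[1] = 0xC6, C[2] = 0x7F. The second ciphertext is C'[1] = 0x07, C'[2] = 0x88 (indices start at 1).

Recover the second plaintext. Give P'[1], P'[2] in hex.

In CTR with a reused counter, both messages share the same keystream S_i, so C_i ⊕ C'_i = P_i ⊕ P'_i and thus P'_i = P_i ⊕ C_i ⊕ C'_i.
P'[1]: 0x7F ⊕ 0xC6 ⊕ 0x07 = 0xBE.
P'[2]: 0xC7 ⊕ 0x7F ⊕ 0x88 = 0x30.

P'[1] = 0xBE, P'[2] = 0x30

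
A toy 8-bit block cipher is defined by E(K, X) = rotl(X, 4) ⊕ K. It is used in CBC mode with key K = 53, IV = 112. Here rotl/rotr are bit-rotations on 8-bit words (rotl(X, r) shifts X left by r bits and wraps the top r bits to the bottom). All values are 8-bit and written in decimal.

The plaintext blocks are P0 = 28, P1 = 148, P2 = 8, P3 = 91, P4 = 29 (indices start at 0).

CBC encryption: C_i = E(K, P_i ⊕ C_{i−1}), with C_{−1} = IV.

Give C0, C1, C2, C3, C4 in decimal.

C0 = 243, C1 = 67, C2 = 129, C3 = 152, C4 = 109

C0: P0 ⊕ 112 = 108; E(K, 108) = 243.
C1: P1 ⊕ 243 = 103; E(K, 103) = 67.
C2: P2 ⊕ 67 = 75; E(K, 75) = 129.
C3: P3 ⊕ 129 = 218; E(K, 218) = 152.
C4: P4 ⊕ 152 = 133; E(K, 133) = 109.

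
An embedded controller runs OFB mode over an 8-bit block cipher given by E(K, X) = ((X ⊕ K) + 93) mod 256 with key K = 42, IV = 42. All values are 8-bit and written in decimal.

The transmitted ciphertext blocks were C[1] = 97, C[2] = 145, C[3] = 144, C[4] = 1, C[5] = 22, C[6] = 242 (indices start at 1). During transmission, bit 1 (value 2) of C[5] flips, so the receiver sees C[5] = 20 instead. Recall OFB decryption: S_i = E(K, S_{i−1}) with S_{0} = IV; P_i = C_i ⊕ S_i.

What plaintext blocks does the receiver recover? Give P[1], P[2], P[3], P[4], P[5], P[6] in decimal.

P[1] = 60, P[2] = 69, P[3] = 203, P[4] = 207, P[5] = 85, P[6] = 58

Only C[5] changed, to 20. In OFB, a change in C_i flips the same bit in P_i only; the keystream is unaffected. Decrypting the received ciphertext:
P[1]: S = E(K, 42) = 93; 97 ⊕ 93 = 60.
P[2]: S = E(K, 93) = 212; 145 ⊕ 212 = 69.
P[3]: S = E(K, 212) = 91; 144 ⊕ 91 = 203.
P[4]: S = E(K, 91) = 206; 1 ⊕ 206 = 207.
P[5]: S = E(K, 206) = 65; 20 ⊕ 65 = 85.
P[6]: S = E(K, 65) = 200; 242 ⊕ 200 = 58.
Blocks that differ from the original plaintext: P[5].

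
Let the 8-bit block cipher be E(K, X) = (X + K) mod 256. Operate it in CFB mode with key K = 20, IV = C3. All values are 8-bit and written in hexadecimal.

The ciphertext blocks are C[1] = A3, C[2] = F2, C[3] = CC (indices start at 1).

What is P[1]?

CFB decryption: P_i = C_i ⊕ E(K, C_{i−1}), with C_{0} = IV.
P[1]: E(K, C3) = E3; A3 ⊕ E3 = 40.

P[1] = 40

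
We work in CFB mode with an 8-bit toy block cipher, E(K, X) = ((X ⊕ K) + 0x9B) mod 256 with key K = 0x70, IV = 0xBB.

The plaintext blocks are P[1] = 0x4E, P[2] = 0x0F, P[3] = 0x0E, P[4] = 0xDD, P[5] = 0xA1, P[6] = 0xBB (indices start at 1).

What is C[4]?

CFB encryption: C_i = P_i ⊕ E(K, C_{i−1}), with C_{0} = IV.
C[1]: E(K, 0xBB) = 0x66; 0x4E ⊕ 0x66 = 0x28.
C[2]: E(K, 0x28) = 0xF3; 0x0F ⊕ 0xF3 = 0xFC.
C[3]: E(K, 0xFC) = 0x27; 0x0E ⊕ 0x27 = 0x29.
C[4]: E(K, 0x29) = 0xF4; 0xDD ⊕ 0xF4 = 0x29.

C[4] = 0x29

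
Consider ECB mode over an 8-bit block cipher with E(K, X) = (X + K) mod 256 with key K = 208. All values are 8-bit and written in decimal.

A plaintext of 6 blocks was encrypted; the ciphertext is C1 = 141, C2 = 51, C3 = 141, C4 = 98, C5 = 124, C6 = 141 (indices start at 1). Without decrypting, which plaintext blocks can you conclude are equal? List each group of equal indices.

P1 = P3 = P6

ECB encrypts each block independently with the same key, so equal ciphertext blocks imply equal plaintext blocks.
C1 = C3 = C6 = 141, so P1 = P3 = P6.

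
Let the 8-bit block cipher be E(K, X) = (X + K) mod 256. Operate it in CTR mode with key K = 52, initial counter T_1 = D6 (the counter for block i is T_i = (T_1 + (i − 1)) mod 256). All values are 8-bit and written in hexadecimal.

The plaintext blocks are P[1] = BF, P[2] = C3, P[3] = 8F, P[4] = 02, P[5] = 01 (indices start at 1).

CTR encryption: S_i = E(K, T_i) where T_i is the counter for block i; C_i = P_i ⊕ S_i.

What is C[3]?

C[1]: T = D6, S = E(K, T) = 28; BF ⊕ 28 = 97.
C[2]: T = D7, S = E(K, T) = 29; C3 ⊕ 29 = EA.
C[3]: T = D8, S = E(K, T) = 2A; 8F ⊕ 2A = A5.

C[3] = A5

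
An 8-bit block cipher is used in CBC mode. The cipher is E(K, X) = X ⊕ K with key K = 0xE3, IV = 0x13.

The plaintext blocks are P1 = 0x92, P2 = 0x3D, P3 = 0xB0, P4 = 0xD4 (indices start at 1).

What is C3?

CBC encryption: C_i = E(K, P_i ⊕ C_{i−1}), with C_{0} = IV.
C1: P1 ⊕ 0x13 = 0x81; E(K, 0x81) = 0x62.
C2: P2 ⊕ 0x62 = 0x5F; E(K, 0x5F) = 0xBC.
C3: P3 ⊕ 0xBC = 0x0C; E(K, 0x0C) = 0xEF.

C3 = 0xEF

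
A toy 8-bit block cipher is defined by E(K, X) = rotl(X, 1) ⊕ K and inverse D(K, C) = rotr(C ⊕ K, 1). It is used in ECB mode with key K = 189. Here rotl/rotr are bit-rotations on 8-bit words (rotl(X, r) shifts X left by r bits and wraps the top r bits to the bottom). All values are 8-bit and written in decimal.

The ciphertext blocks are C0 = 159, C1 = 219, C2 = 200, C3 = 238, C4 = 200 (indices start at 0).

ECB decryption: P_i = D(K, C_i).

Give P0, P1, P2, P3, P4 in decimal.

P0 = 17, P1 = 51, P2 = 186, P3 = 169, P4 = 186

P0: D(K, 159) = 17.
P1: D(K, 219) = 51.
P2: D(K, 200) = 186.
P3: D(K, 238) = 169.
P4: D(K, 200) = 186.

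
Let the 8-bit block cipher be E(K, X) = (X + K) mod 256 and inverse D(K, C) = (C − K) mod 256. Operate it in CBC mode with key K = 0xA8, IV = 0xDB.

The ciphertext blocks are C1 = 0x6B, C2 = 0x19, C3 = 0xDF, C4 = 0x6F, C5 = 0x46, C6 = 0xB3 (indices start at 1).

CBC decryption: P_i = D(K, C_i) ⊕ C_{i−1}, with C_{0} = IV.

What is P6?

P6 = 0x4D

P6: D(K, 0xB3) = 0x0B; 0x0B ⊕ 0x46 = 0x4D.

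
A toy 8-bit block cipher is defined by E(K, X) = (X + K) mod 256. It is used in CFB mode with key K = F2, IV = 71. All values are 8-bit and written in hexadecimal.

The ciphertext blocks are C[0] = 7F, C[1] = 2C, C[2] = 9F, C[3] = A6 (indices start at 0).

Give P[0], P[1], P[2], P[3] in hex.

P[0] = 1C, P[1] = 5D, P[2] = 81, P[3] = 37

CFB decryption: P_i = C_i ⊕ E(K, C_{i−1}), with C_{−1} = IV.
P[0]: E(K, 71) = 63; 7F ⊕ 63 = 1C.
P[1]: E(K, 7F) = 71; 2C ⊕ 71 = 5D.
P[2]: E(K, 2C) = 1E; 9F ⊕ 1E = 81.
P[3]: E(K, 9F) = 91; A6 ⊕ 91 = 37.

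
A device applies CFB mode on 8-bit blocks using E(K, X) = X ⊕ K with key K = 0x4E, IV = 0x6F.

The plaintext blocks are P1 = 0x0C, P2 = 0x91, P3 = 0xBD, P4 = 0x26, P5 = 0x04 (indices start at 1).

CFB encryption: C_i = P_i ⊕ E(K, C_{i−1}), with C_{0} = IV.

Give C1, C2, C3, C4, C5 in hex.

C1: E(K, 0x6F) = 0x21; 0x0C ⊕ 0x21 = 0x2D.
C2: E(K, 0x2D) = 0x63; 0x91 ⊕ 0x63 = 0xF2.
C3: E(K, 0xF2) = 0xBC; 0xBD ⊕ 0xBC = 0x01.
C4: E(K, 0x01) = 0x4F; 0x26 ⊕ 0x4F = 0x69.
C5: E(K, 0x69) = 0x27; 0x04 ⊕ 0x27 = 0x23.

C1 = 0x2D, C2 = 0xF2, C3 = 0x01, C4 = 0x69, C5 = 0x23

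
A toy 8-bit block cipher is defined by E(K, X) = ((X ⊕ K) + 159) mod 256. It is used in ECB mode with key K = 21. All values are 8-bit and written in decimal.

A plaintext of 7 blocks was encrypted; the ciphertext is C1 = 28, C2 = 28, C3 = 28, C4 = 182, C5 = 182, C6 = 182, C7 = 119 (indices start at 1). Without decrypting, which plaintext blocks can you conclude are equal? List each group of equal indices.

ECB encrypts each block independently with the same key, so equal ciphertext blocks imply equal plaintext blocks.
C1 = C2 = C3 = 28, so P1 = P2 = P3.
C4 = C5 = C6 = 182, so P4 = P5 = P6.

P1 = P2 = P3; P4 = P5 = P6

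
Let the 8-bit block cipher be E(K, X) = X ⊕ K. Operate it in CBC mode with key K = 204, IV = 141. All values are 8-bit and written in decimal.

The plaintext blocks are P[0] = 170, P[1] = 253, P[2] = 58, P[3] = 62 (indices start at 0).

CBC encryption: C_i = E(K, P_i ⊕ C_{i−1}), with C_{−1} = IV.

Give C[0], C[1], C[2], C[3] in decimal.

C[0] = 235, C[1] = 218, C[2] = 44, C[3] = 222

C[0]: P[0] ⊕ 141 = 39; E(K, 39) = 235.
C[1]: P[1] ⊕ 235 = 22; E(K, 22) = 218.
C[2]: P[2] ⊕ 218 = 224; E(K, 224) = 44.
C[3]: P[3] ⊕ 44 = 18; E(K, 18) = 222.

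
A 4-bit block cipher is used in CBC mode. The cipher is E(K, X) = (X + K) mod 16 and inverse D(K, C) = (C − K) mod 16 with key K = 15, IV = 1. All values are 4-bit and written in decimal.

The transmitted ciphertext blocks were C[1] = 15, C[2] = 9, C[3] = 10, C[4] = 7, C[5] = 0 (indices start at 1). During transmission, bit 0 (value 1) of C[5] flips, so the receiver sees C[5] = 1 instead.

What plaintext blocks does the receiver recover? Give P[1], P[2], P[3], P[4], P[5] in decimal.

P[1] = 1, P[2] = 5, P[3] = 2, P[4] = 2, P[5] = 5

CBC decryption: P_i = D(K, C_i) ⊕ C_{i−1}, with C_{0} = IV.
Only C[5] changed, to 1. In CBC, a change in C_i garbles P_i and flips the same bit in P_{i+1}. Decrypting the received ciphertext:
P[1]: D(K, 15) = 0; 0 ⊕ 1 = 1.
P[2]: D(K, 9) = 10; 10 ⊕ 15 = 5.
P[3]: D(K, 10) = 11; 11 ⊕ 9 = 2.
P[4]: D(K, 7) = 8; 8 ⊕ 10 = 2.
P[5]: D(K, 1) = 2; 2 ⊕ 7 = 5.
Blocks that differ from the original plaintext: P[5].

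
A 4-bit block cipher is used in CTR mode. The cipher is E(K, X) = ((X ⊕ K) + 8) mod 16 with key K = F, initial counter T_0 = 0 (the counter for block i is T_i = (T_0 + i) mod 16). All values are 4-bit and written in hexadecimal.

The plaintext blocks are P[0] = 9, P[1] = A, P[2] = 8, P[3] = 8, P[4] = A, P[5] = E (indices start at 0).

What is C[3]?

CTR encryption: S_i = E(K, T_i) where T_i is the counter for block i; C_i = P_i ⊕ S_i.
C[0]: T = 0, S = E(K, T) = 7; 9 ⊕ 7 = E.
C[1]: T = 1, S = E(K, T) = 6; A ⊕ 6 = C.
C[2]: T = 2, S = E(K, T) = 5; 8 ⊕ 5 = D.
C[3]: T = 3, S = E(K, T) = 4; 8 ⊕ 4 = C.

C[3] = C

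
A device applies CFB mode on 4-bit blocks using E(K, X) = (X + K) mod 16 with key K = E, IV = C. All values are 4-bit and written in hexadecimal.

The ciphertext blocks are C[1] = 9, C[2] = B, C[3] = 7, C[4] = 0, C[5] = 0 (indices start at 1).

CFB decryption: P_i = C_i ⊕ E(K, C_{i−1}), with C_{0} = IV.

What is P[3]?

P[3] = E

P[3]: E(K, B) = 9; 7 ⊕ 9 = E.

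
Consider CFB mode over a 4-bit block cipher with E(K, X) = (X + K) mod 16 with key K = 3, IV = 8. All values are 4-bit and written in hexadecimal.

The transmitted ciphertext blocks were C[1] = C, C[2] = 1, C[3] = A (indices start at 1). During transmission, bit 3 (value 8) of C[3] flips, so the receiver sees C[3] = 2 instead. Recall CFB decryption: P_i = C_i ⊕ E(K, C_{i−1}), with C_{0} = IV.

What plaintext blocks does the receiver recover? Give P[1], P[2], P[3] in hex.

P[1] = 7, P[2] = E, P[3] = 6

Only C[3] changed, to 2. In CFB, a change in C_i flips the same bit in P_i and garbles P_{i+1}. Decrypting the received ciphertext:
P[1]: E(K, 8) = B; C ⊕ B = 7.
P[2]: E(K, C) = F; 1 ⊕ F = E.
P[3]: E(K, 1) = 4; 2 ⊕ 4 = 6.
Blocks that differ from the original plaintext: P[3].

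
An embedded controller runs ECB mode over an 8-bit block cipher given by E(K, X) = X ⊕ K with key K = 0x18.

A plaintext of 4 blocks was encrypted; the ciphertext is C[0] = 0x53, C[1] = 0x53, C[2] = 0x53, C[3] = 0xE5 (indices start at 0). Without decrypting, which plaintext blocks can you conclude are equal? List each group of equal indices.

P[0] = P[1] = P[2]

ECB encrypts each block independently with the same key, so equal ciphertext blocks imply equal plaintext blocks.
C[0] = C[1] = C[2] = 0x53, so P[0] = P[1] = P[2].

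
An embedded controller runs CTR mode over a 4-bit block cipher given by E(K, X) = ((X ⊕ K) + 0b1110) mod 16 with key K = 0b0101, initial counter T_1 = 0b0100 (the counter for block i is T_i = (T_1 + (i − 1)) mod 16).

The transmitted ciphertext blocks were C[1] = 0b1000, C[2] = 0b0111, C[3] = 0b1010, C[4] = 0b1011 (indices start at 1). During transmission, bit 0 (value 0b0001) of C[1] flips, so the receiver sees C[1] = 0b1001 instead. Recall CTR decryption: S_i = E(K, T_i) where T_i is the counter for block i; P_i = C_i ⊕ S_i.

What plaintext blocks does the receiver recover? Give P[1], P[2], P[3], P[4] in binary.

P[1] = 0b0110, P[2] = 0b1001, P[3] = 0b1011, P[4] = 0b1011

Only C[1] changed, to 0b1001. In CTR, a change in C_i flips the same bit in P_i only; the keystream is unaffected. Decrypting the received ciphertext:
P[1]: T = 0b0100, S = E(K, T) = 0b1111; 0b1001 ⊕ 0b1111 = 0b0110.
P[2]: T = 0b0101, S = E(K, T) = 0b1110; 0b0111 ⊕ 0b1110 = 0b1001.
P[3]: T = 0b0110, S = E(K, T) = 0b0001; 0b1010 ⊕ 0b0001 = 0b1011.
P[4]: T = 0b0111, S = E(K, T) = 0b0000; 0b1011 ⊕ 0b0000 = 0b1011.
Blocks that differ from the original plaintext: P[1].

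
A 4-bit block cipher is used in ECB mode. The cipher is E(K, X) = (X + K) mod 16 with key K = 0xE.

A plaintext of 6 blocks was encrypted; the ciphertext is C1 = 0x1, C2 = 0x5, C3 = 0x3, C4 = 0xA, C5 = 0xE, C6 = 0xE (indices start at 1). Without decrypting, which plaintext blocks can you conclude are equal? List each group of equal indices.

ECB encrypts each block independently with the same key, so equal ciphertext blocks imply equal plaintext blocks.
C5 = C6 = 0xE, so P5 = P6.

P5 = P6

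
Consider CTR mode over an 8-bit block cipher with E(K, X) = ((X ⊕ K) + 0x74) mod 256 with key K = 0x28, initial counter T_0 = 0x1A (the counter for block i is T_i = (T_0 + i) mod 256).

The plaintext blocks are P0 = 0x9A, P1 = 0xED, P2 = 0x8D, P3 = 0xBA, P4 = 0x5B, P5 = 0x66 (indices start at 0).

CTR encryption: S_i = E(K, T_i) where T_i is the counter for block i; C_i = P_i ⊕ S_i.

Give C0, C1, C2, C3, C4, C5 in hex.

C0 = 0x3C, C1 = 0x4A, C2 = 0x25, C3 = 0x13, C4 = 0xF1, C5 = 0xCD

C0: T = 0x1A, S = E(K, T) = 0xA6; 0x9A ⊕ 0xA6 = 0x3C.
C1: T = 0x1B, S = E(K, T) = 0xA7; 0xED ⊕ 0xA7 = 0x4A.
C2: T = 0x1C, S = E(K, T) = 0xA8; 0x8D ⊕ 0xA8 = 0x25.
C3: T = 0x1D, S = E(K, T) = 0xA9; 0xBA ⊕ 0xA9 = 0x13.
C4: T = 0x1E, S = E(K, T) = 0xAA; 0x5B ⊕ 0xAA = 0xF1.
C5: T = 0x1F, S = E(K, T) = 0xAB; 0x66 ⊕ 0xAB = 0xCD.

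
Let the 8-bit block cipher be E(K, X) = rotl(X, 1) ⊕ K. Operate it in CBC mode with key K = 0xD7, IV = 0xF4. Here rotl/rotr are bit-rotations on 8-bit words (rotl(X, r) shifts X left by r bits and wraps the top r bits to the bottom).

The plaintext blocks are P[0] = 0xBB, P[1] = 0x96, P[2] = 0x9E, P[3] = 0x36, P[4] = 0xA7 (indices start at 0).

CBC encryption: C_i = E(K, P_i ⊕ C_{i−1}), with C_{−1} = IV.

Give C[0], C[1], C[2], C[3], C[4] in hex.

C[0] = 0x49, C[1] = 0x68, C[2] = 0x3A, C[3] = 0xCF, C[4] = 0x07

C[0]: P[0] ⊕ 0xF4 = 0x4F; E(K, 0x4F) = 0x49.
C[1]: P[1] ⊕ 0x49 = 0xDF; E(K, 0xDF) = 0x68.
C[2]: P[2] ⊕ 0x68 = 0xF6; E(K, 0xF6) = 0x3A.
C[3]: P[3] ⊕ 0x3A = 0x0C; E(K, 0x0C) = 0xCF.
C[4]: P[4] ⊕ 0xCF = 0x68; E(K, 0x68) = 0x07.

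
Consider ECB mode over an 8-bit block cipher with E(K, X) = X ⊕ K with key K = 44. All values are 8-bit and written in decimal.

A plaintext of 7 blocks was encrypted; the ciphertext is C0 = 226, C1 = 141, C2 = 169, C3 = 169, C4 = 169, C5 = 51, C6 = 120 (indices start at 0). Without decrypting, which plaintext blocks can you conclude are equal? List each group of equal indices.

P2 = P3 = P4

ECB encrypts each block independently with the same key, so equal ciphertext blocks imply equal plaintext blocks.
C2 = C3 = C4 = 169, so P2 = P3 = P4.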